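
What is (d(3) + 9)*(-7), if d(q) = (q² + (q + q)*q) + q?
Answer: -273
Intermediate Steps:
d(q) = q + 3*q² (d(q) = (q² + (2*q)*q) + q = (q² + 2*q²) + q = 3*q² + q = q + 3*q²)
(d(3) + 9)*(-7) = (3*(1 + 3*3) + 9)*(-7) = (3*(1 + 9) + 9)*(-7) = (3*10 + 9)*(-7) = (30 + 9)*(-7) = 39*(-7) = -273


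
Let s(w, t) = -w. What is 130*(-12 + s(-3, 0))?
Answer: -1170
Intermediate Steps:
130*(-12 + s(-3, 0)) = 130*(-12 - 1*(-3)) = 130*(-12 + 3) = 130*(-9) = -1170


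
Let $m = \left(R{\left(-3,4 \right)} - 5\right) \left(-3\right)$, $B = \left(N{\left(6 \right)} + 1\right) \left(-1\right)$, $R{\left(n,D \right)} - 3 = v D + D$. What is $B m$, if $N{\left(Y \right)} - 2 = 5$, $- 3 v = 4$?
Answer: $-80$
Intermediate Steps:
$v = - \frac{4}{3}$ ($v = \left(- \frac{1}{3}\right) 4 = - \frac{4}{3} \approx -1.3333$)
$N{\left(Y \right)} = 7$ ($N{\left(Y \right)} = 2 + 5 = 7$)
$R{\left(n,D \right)} = 3 - \frac{D}{3}$ ($R{\left(n,D \right)} = 3 + \left(- \frac{4 D}{3} + D\right) = 3 - \frac{D}{3}$)
$B = -8$ ($B = \left(7 + 1\right) \left(-1\right) = 8 \left(-1\right) = -8$)
$m = 10$ ($m = \left(\left(3 - \frac{4}{3}\right) - 5\right) \left(-3\right) = \left(\frac{5}{3} - 5\right) \left(-3\right) = \left(- \frac{10}{3}\right) \left(-3\right) = 10$)
$B m = \left(-8\right) 10 = -80$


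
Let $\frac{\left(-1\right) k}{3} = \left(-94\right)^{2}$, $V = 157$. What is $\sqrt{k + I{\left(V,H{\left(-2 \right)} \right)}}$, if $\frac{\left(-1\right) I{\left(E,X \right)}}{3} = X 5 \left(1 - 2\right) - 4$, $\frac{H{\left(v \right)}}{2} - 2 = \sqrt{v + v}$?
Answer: $2 \sqrt{-6609 + 15 i} \approx 0.18451 + 162.59 i$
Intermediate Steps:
$H{\left(v \right)} = 4 + 2 \sqrt{2} \sqrt{v}$ ($H{\left(v \right)} = 4 + 2 \sqrt{v + v} = 4 + 2 \sqrt{2 v} = 4 + 2 \sqrt{2} \sqrt{v}$)
$I{\left(E,X \right)} = 12 + 15 X$ ($I{\left(E,X \right)} = - 3 \left(X 5 \left(1 - 2\right) - 4\right) = - 3 \left(X 5 \left(-1\right) - 4\right) = - 3 \left(X \left(-5\right) - 4\right) = - 3 \left(- 5 X - 4\right) = - 3 \left(-4 - 5 X\right) = 12 + 15 X$)
$k = -26508$ ($k = - 3 \left(-94\right)^{2} = \left(-3\right) 8836 = -26508$)
$\sqrt{k + I{\left(V,H{\left(-2 \right)} \right)}} = \sqrt{-26508 + \left(12 + 15 \left(4 + 2 \sqrt{2} \sqrt{-2}\right)\right)} = \sqrt{-26508 + \left(12 + 15 \left(4 + 2 \sqrt{2} i \sqrt{2}\right)\right)} = \sqrt{-26508 + \left(12 + 15 \left(4 + 4 i\right)\right)} = \sqrt{-26508 + \left(12 + \left(60 + 60 i\right)\right)} = \sqrt{-26508 + \left(72 + 60 i\right)} = \sqrt{-26436 + 60 i}$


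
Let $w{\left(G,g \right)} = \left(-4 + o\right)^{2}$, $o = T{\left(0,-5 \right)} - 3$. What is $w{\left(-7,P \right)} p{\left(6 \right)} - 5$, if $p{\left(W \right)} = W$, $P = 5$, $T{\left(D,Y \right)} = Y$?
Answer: $859$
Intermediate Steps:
$o = -8$ ($o = -5 - 3 = -8$)
$w{\left(G,g \right)} = 144$ ($w{\left(G,g \right)} = \left(-4 - 8\right)^{2} = \left(-12\right)^{2} = 144$)
$w{\left(-7,P \right)} p{\left(6 \right)} - 5 = 144 \cdot 6 - 5 = 864 - 5 = 859$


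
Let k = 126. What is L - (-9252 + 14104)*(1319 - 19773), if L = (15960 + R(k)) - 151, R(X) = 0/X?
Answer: 89554617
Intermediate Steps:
R(X) = 0
L = 15809 (L = (15960 + 0) - 151 = 15960 - 151 = 15809)
L - (-9252 + 14104)*(1319 - 19773) = 15809 - (-9252 + 14104)*(1319 - 19773) = 15809 - 4852*(-18454) = 15809 - 1*(-89538808) = 15809 + 89538808 = 89554617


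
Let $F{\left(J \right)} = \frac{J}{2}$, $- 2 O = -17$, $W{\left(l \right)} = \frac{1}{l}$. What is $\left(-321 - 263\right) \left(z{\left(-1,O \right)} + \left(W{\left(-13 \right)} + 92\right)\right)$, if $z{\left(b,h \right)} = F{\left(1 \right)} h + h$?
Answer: $- \frac{794678}{13} \approx -61129.0$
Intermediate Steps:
$O = \frac{17}{2}$ ($O = \left(- \frac{1}{2}\right) \left(-17\right) = \frac{17}{2} \approx 8.5$)
$F{\left(J \right)} = \frac{J}{2}$ ($F{\left(J \right)} = J \frac{1}{2} = \frac{J}{2}$)
$z{\left(b,h \right)} = \frac{3 h}{2}$ ($z{\left(b,h \right)} = \frac{1}{2} \cdot 1 h + h = \frac{h}{2} + h = \frac{3 h}{2}$)
$\left(-321 - 263\right) \left(z{\left(-1,O \right)} + \left(W{\left(-13 \right)} + 92\right)\right) = \left(-321 - 263\right) \left(\frac{3}{2} \cdot \frac{17}{2} + \left(\frac{1}{-13} + 92\right)\right) = - 584 \left(\frac{51}{4} + \left(- \frac{1}{13} + 92\right)\right) = - 584 \left(\frac{51}{4} + \frac{1195}{13}\right) = \left(-584\right) \frac{5443}{52} = - \frac{794678}{13}$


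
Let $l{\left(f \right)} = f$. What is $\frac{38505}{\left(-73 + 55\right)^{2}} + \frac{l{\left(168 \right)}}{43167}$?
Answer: $\frac{184688863}{1554012} \approx 118.85$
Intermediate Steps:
$\frac{38505}{\left(-73 + 55\right)^{2}} + \frac{l{\left(168 \right)}}{43167} = \frac{38505}{\left(-73 + 55\right)^{2}} + \frac{168}{43167} = \frac{38505}{\left(-18\right)^{2}} + 168 \cdot \frac{1}{43167} = \frac{38505}{324} + \frac{56}{14389} = 38505 \cdot \frac{1}{324} + \frac{56}{14389} = \frac{12835}{108} + \frac{56}{14389} = \frac{184688863}{1554012}$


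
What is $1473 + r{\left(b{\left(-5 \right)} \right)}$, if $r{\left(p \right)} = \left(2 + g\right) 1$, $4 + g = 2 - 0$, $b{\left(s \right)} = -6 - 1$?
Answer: $1473$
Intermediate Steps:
$b{\left(s \right)} = -7$ ($b{\left(s \right)} = -6 - 1 = -7$)
$g = -2$ ($g = -4 + \left(2 - 0\right) = -4 + \left(2 + 0\right) = -4 + 2 = -2$)
$r{\left(p \right)} = 0$ ($r{\left(p \right)} = \left(2 - 2\right) 1 = 0 \cdot 1 = 0$)
$1473 + r{\left(b{\left(-5 \right)} \right)} = 1473 + 0 = 1473$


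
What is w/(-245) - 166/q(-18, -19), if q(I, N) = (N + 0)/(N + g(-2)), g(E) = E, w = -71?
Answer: -852721/4655 ≈ -183.18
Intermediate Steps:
q(I, N) = N/(-2 + N) (q(I, N) = (N + 0)/(N - 2) = N/(-2 + N))
w/(-245) - 166/q(-18, -19) = -71/(-245) - 166/((-19/(-2 - 19))) = -71*(-1/245) - 166/((-19/(-21))) = 71/245 - 166/((-19*(-1/21))) = 71/245 - 166/19/21 = 71/245 - 166*21/19 = 71/245 - 3486/19 = -852721/4655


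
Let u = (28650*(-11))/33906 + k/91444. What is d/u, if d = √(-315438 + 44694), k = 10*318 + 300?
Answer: -258375022*I*√67686/1195857655 ≈ -56.211*I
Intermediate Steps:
k = 3480 (k = 3180 + 300 = 3480)
u = -1195857655/129187511 (u = (28650*(-11))/33906 + 3480/91444 = -315150*1/33906 + 3480*(1/91444) = -52525/5651 + 870/22861 = -1195857655/129187511 ≈ -9.2568)
d = 2*I*√67686 (d = √(-270744) = 2*I*√67686 ≈ 520.33*I)
d/u = (2*I*√67686)/(-1195857655/129187511) = (2*I*√67686)*(-129187511/1195857655) = -258375022*I*√67686/1195857655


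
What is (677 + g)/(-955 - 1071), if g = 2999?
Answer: -1838/1013 ≈ -1.8144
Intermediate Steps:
(677 + g)/(-955 - 1071) = (677 + 2999)/(-955 - 1071) = 3676/(-2026) = 3676*(-1/2026) = -1838/1013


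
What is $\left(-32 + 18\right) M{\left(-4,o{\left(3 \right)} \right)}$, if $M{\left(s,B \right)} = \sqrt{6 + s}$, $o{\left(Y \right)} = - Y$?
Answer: $- 14 \sqrt{2} \approx -19.799$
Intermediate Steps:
$\left(-32 + 18\right) M{\left(-4,o{\left(3 \right)} \right)} = \left(-32 + 18\right) \sqrt{6 - 4} = - 14 \sqrt{2}$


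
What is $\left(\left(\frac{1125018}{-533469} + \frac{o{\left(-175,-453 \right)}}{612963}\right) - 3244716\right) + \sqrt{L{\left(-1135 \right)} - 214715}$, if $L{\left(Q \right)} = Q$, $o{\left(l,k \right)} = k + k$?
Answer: $- \frac{117890256089754500}{36332973183} + 5 i \sqrt{8634} \approx -3.2447 \cdot 10^{6} + 464.6 i$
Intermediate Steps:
$o{\left(l,k \right)} = 2 k$
$\left(\left(\frac{1125018}{-533469} + \frac{o{\left(-175,-453 \right)}}{612963}\right) - 3244716\right) + \sqrt{L{\left(-1135 \right)} - 214715} = \left(\left(\frac{1125018}{-533469} + \frac{2 \left(-453\right)}{612963}\right) - 3244716\right) + \sqrt{-1135 - 214715} = \left(\left(1125018 \left(- \frac{1}{533469}\right) - \frac{302}{204321}\right) - 3244716\right) + \sqrt{-215850} = \left(\left(- \frac{375006}{177823} - \frac{302}{204321}\right) - 3244716\right) + 5 i \sqrt{8634} = \left(- \frac{76675303472}{36332973183} - 3244716\right) + 5 i \sqrt{8634} = - \frac{117890256089754500}{36332973183} + 5 i \sqrt{8634}$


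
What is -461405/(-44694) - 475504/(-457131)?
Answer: 77391568277/6810337638 ≈ 11.364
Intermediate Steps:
-461405/(-44694) - 475504/(-457131) = -461405*(-1/44694) - 475504*(-1/457131) = 461405/44694 + 475504/457131 = 77391568277/6810337638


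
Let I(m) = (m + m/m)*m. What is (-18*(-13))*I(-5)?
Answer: 4680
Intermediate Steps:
I(m) = m*(1 + m) (I(m) = (m + 1)*m = (1 + m)*m = m*(1 + m))
(-18*(-13))*I(-5) = (-18*(-13))*(-5*(1 - 5)) = 234*(-5*(-4)) = 234*20 = 4680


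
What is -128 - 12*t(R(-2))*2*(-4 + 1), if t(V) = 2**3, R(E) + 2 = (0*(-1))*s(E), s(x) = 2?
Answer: 448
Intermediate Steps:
R(E) = -2 (R(E) = -2 + (0*(-1))*2 = -2 + 0*2 = -2 + 0 = -2)
t(V) = 8
-128 - 12*t(R(-2))*2*(-4 + 1) = -128 - 12*8*2*(-4 + 1) = -128 - 192*(-3) = -128 - 12*(-48) = -128 + 576 = 448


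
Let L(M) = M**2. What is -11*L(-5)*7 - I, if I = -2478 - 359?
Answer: 912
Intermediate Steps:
I = -2837
-11*L(-5)*7 - I = -11*(-5)**2*7 - 1*(-2837) = -11*25*7 + 2837 = -275*7 + 2837 = -1925 + 2837 = 912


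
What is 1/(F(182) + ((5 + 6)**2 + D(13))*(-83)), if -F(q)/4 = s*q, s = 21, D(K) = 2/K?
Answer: -13/329469 ≈ -3.9457e-5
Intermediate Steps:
F(q) = -84*q
1/(F(182) + ((5 + 6)**2 + D(13))*(-83)) = 1/(-84*182 + ((5 + 6)**2 + 2/13)*(-83)) = 1/(-15288 + (11**2 + 2*(1/13))*(-83)) = 1/(-15288 + (121 + 2/13)*(-83)) = 1/(-15288 + (1575/13)*(-83)) = 1/(-15288 - 130725/13) = 1/(-329469/13) = -13/329469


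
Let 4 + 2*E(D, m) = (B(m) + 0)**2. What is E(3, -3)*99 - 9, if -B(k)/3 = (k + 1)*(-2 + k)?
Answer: 44343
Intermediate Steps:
B(k) = -3*(1 + k)*(-2 + k) (B(k) = -3*(k + 1)*(-2 + k) = -3*(1 + k)*(-2 + k))
E(D, m) = -2 + (6 - 3*m**2 + 3*m)**2/2 (E(D, m) = -2 + ((6 - 3*m**2 + 3*m) + 0)**2/2 = -2 + (6 - 3*m**2 + 3*m)**2/2)
E(3, -3)*99 - 9 = (-2 + 9*(2 - 3 - 1*(-3)**2)**2/2)*99 - 9 = (-2 + 9*(2 - 3 - 1*9)**2/2)*99 - 9 = (-2 + 9*(2 - 3 - 9)**2/2)*99 - 9 = (-2 + (9/2)*(-10)**2)*99 - 9 = (-2 + (9/2)*100)*99 - 9 = (-2 + 450)*99 - 9 = 448*99 - 9 = 44352 - 9 = 44343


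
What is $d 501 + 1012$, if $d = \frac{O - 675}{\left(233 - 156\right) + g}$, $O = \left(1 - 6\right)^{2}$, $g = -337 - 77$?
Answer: $\frac{666694}{337} \approx 1978.3$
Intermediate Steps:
$g = -414$ ($g = -337 - 77 = -414$)
$O = 25$ ($O = \left(-5\right)^{2} = 25$)
$d = \frac{650}{337}$ ($d = \frac{25 - 675}{\left(233 - 156\right) - 414} = - \frac{650}{\left(233 - 156\right) - 414} = - \frac{650}{77 - 414} = - \frac{650}{-337} = \left(-650\right) \left(- \frac{1}{337}\right) = \frac{650}{337} \approx 1.9288$)
$d 501 + 1012 = \frac{650}{337} \cdot 501 + 1012 = \frac{325650}{337} + 1012 = \frac{666694}{337}$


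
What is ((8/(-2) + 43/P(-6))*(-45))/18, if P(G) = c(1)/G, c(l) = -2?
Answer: -625/2 ≈ -312.50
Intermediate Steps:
P(G) = -2/G
((8/(-2) + 43/P(-6))*(-45))/18 = ((8/(-2) + 43/((-2/(-6))))*(-45))/18 = ((8*(-½) + 43/((-2*(-⅙))))*(-45))*(1/18) = ((-4 + 43/(⅓))*(-45))*(1/18) = ((-4 + 43*3)*(-45))*(1/18) = ((-4 + 129)*(-45))*(1/18) = (125*(-45))*(1/18) = -5625*1/18 = -625/2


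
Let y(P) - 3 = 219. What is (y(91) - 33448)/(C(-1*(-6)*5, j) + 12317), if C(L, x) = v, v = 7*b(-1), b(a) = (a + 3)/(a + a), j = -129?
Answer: -16613/6155 ≈ -2.6991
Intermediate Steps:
y(P) = 222 (y(P) = 3 + 219 = 222)
b(a) = (3 + a)/(2*a) (b(a) = (3 + a)/((2*a)) = (3 + a)*(1/(2*a)) = (3 + a)/(2*a))
v = -7 (v = 7*((½)*(3 - 1)/(-1)) = 7*((½)*(-1)*2) = 7*(-1) = -7)
C(L, x) = -7
(y(91) - 33448)/(C(-1*(-6)*5, j) + 12317) = (222 - 33448)/(-7 + 12317) = -33226/12310 = -33226*1/12310 = -16613/6155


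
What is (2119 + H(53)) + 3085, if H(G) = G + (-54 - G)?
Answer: 5150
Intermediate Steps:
H(G) = -54
(2119 + H(53)) + 3085 = (2119 - 54) + 3085 = 2065 + 3085 = 5150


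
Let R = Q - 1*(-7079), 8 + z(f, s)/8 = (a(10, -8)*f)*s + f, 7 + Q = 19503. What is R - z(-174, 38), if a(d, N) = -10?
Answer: -500929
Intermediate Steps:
Q = 19496 (Q = -7 + 19503 = 19496)
z(f, s) = -64 + 8*f - 80*f*s (z(f, s) = -64 + 8*((-10*f)*s + f) = -64 + 8*(-10*f*s + f) = -64 + 8*(f - 10*f*s) = -64 + (8*f - 80*f*s) = -64 + 8*f - 80*f*s)
R = 26575 (R = 19496 - 1*(-7079) = 19496 + 7079 = 26575)
R - z(-174, 38) = 26575 - (-64 + 8*(-174) - 80*(-174)*38) = 26575 - (-64 - 1392 + 528960) = 26575 - 1*527504 = 26575 - 527504 = -500929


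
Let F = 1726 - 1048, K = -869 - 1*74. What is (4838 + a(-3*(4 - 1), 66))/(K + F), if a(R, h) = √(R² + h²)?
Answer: -4838/265 - 3*√493/265 ≈ -18.508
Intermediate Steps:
K = -943 (K = -869 - 74 = -943)
F = 678
(4838 + a(-3*(4 - 1), 66))/(K + F) = (4838 + √((-3*(4 - 1))² + 66²))/(-943 + 678) = (4838 + √((-3*3)² + 4356))/(-265) = (4838 + √((-9)² + 4356))*(-1/265) = (4838 + √(81 + 4356))*(-1/265) = (4838 + √4437)*(-1/265) = (4838 + 3*√493)*(-1/265) = -4838/265 - 3*√493/265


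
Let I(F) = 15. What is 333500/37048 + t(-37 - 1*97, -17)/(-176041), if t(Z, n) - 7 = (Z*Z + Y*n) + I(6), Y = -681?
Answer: 14403679965/1630491742 ≈ 8.8340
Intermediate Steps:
t(Z, n) = 22 + Z² - 681*n (t(Z, n) = 7 + ((Z*Z - 681*n) + 15) = 7 + ((Z² - 681*n) + 15) = 7 + (15 + Z² - 681*n) = 22 + Z² - 681*n)
333500/37048 + t(-37 - 1*97, -17)/(-176041) = 333500/37048 + (22 + (-37 - 1*97)² - 681*(-17))/(-176041) = 333500*(1/37048) + (22 + (-37 - 97)² + 11577)*(-1/176041) = 83375/9262 + (22 + (-134)² + 11577)*(-1/176041) = 83375/9262 + (22 + 17956 + 11577)*(-1/176041) = 83375/9262 + 29555*(-1/176041) = 83375/9262 - 29555/176041 = 14403679965/1630491742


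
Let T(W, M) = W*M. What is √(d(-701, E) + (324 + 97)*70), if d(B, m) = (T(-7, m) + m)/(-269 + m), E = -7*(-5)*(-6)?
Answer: √6761022730/479 ≈ 171.66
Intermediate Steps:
T(W, M) = M*W
E = -210 (E = 35*(-6) = -210)
d(B, m) = -6*m/(-269 + m) (d(B, m) = (m*(-7) + m)/(-269 + m) = (-7*m + m)/(-269 + m) = (-6*m)/(-269 + m) = -6*m/(-269 + m))
√(d(-701, E) + (324 + 97)*70) = √(-6*(-210)/(-269 - 210) + (324 + 97)*70) = √(-6*(-210)/(-479) + 421*70) = √(-6*(-210)*(-1/479) + 29470) = √(-1260/479 + 29470) = √(14114870/479) = √6761022730/479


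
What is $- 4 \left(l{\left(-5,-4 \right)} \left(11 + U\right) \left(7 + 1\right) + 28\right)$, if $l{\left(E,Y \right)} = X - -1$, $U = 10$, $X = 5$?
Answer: $-4144$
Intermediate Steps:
$l{\left(E,Y \right)} = 6$ ($l{\left(E,Y \right)} = 5 - -1 = 5 + 1 = 6$)
$- 4 \left(l{\left(-5,-4 \right)} \left(11 + U\right) \left(7 + 1\right) + 28\right) = - 4 \left(6 \left(11 + 10\right) \left(7 + 1\right) + 28\right) = - 4 \left(6 \cdot 21 \cdot 8 + 28\right) = - 4 \left(6 \cdot 168 + 28\right) = - 4 \left(1008 + 28\right) = \left(-4\right) 1036 = -4144$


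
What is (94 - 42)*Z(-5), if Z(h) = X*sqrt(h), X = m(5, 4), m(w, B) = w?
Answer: 260*I*sqrt(5) ≈ 581.38*I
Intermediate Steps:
X = 5
Z(h) = 5*sqrt(h)
(94 - 42)*Z(-5) = (94 - 42)*(5*sqrt(-5)) = 52*(5*(I*sqrt(5))) = 52*(5*I*sqrt(5)) = 260*I*sqrt(5)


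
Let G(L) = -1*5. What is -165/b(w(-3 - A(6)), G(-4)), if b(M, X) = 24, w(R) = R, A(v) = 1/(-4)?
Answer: -55/8 ≈ -6.8750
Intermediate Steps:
A(v) = -¼
G(L) = -5
-165/b(w(-3 - A(6)), G(-4)) = -165/24 = -165*1/24 = -55/8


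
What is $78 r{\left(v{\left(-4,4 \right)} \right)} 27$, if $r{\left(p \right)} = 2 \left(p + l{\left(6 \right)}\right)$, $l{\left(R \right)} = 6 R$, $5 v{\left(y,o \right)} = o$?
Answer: $\frac{775008}{5} \approx 1.55 \cdot 10^{5}$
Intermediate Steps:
$v{\left(y,o \right)} = \frac{o}{5}$
$r{\left(p \right)} = 72 + 2 p$ ($r{\left(p \right)} = 2 \left(p + 6 \cdot 6\right) = 2 \left(p + 36\right) = 2 \left(36 + p\right) = 72 + 2 p$)
$78 r{\left(v{\left(-4,4 \right)} \right)} 27 = 78 \left(72 + 2 \cdot \frac{1}{5} \cdot 4\right) 27 = 78 \left(72 + 2 \cdot \frac{4}{5}\right) 27 = 78 \left(72 + \frac{8}{5}\right) 27 = 78 \cdot \frac{368}{5} \cdot 27 = 78 \cdot \frac{9936}{5} = \frac{775008}{5}$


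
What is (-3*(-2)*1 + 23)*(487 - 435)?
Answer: 1508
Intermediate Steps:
(-3*(-2)*1 + 23)*(487 - 435) = (6*1 + 23)*52 = (6 + 23)*52 = 29*52 = 1508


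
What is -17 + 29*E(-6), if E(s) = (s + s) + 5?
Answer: -220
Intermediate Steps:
E(s) = 5 + 2*s (E(s) = 2*s + 5 = 5 + 2*s)
-17 + 29*E(-6) = -17 + 29*(5 + 2*(-6)) = -17 + 29*(5 - 12) = -17 + 29*(-7) = -17 - 203 = -220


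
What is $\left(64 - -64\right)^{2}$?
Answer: $16384$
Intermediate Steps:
$\left(64 - -64\right)^{2} = \left(64 + 64\right)^{2} = 128^{2} = 16384$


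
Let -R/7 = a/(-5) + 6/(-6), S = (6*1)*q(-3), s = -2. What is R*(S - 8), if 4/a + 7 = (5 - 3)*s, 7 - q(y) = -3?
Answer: 18564/55 ≈ 337.53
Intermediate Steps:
q(y) = 10 (q(y) = 7 - 1*(-3) = 7 + 3 = 10)
S = 60 (S = (6*1)*10 = 6*10 = 60)
a = -4/11 (a = 4/(-7 + (5 - 3)*(-2)) = 4/(-7 + 2*(-2)) = 4/(-7 - 4) = 4/(-11) = 4*(-1/11) = -4/11 ≈ -0.36364)
R = 357/55 (R = -7*(-4/11/(-5) + 6/(-6)) = -7*(-4/11*(-1/5) + 6*(-1/6)) = -7*(4/55 - 1) = -7*(-51/55) = 357/55 ≈ 6.4909)
R*(S - 8) = 357*(60 - 8)/55 = (357/55)*52 = 18564/55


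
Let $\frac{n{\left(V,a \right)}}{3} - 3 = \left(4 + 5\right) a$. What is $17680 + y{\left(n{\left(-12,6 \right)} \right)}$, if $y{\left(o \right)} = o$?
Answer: $17851$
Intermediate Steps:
$n{\left(V,a \right)} = 9 + 27 a$ ($n{\left(V,a \right)} = 9 + 3 \left(4 + 5\right) a = 9 + 3 \cdot 9 a = 9 + 27 a$)
$17680 + y{\left(n{\left(-12,6 \right)} \right)} = 17680 + \left(9 + 27 \cdot 6\right) = 17680 + \left(9 + 162\right) = 17680 + 171 = 17851$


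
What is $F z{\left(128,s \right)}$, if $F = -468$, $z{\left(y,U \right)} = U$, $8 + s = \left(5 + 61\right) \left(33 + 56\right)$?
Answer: $-2745288$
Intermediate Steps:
$s = 5866$ ($s = -8 + \left(5 + 61\right) \left(33 + 56\right) = -8 + 66 \cdot 89 = -8 + 5874 = 5866$)
$F z{\left(128,s \right)} = \left(-468\right) 5866 = -2745288$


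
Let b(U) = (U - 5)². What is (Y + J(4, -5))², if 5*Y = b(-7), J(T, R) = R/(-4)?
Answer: 361201/400 ≈ 903.00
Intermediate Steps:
J(T, R) = -R/4 (J(T, R) = R*(-¼) = -R/4)
b(U) = (-5 + U)²
Y = 144/5 (Y = (-5 - 7)²/5 = (⅕)*(-12)² = (⅕)*144 = 144/5 ≈ 28.800)
(Y + J(4, -5))² = (144/5 - ¼*(-5))² = (144/5 + 5/4)² = (601/20)² = 361201/400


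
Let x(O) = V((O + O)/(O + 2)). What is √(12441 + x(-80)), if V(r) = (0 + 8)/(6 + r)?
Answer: √306682701/157 ≈ 111.54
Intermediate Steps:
V(r) = 8/(6 + r)
x(O) = 8/(6 + 2*O/(2 + O)) (x(O) = 8/(6 + (O + O)/(O + 2)) = 8/(6 + (2*O)/(2 + O)) = 8/(6 + 2*O/(2 + O)))
√(12441 + x(-80)) = √(12441 + 2*(2 - 80)/(3 + 2*(-80))) = √(12441 + 2*(-78)/(3 - 160)) = √(12441 + 2*(-78)/(-157)) = √(12441 + 2*(-1/157)*(-78)) = √(12441 + 156/157) = √(1953393/157) = √306682701/157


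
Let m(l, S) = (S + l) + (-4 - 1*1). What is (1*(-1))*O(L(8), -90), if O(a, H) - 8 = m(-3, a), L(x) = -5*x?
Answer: 40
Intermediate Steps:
m(l, S) = -5 + S + l (m(l, S) = (S + l) + (-4 - 1) = (S + l) - 5 = -5 + S + l)
O(a, H) = a (O(a, H) = 8 + (-5 + a - 3) = 8 + (-8 + a) = a)
(1*(-1))*O(L(8), -90) = (1*(-1))*(-5*8) = -1*(-40) = 40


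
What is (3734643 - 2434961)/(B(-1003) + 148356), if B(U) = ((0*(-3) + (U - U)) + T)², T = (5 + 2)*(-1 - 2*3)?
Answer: 1299682/150757 ≈ 8.6210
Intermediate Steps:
T = -49 (T = 7*(-1 - 6) = 7*(-7) = -49)
B(U) = 2401 (B(U) = ((0*(-3) + (U - U)) - 49)² = ((0 + 0) - 49)² = (0 - 49)² = (-49)² = 2401)
(3734643 - 2434961)/(B(-1003) + 148356) = (3734643 - 2434961)/(2401 + 148356) = 1299682/150757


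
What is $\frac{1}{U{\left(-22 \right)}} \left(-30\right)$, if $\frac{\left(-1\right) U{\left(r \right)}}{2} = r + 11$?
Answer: $- \frac{15}{11} \approx -1.3636$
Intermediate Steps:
$U{\left(r \right)} = -22 - 2 r$ ($U{\left(r \right)} = - 2 \left(r + 11\right) = - 2 \left(11 + r\right) = -22 - 2 r$)
$\frac{1}{U{\left(-22 \right)}} \left(-30\right) = \frac{1}{-22 - -44} \left(-30\right) = \frac{1}{-22 + 44} \left(-30\right) = \frac{1}{22} \left(-30\right) = - \frac{15}{11}$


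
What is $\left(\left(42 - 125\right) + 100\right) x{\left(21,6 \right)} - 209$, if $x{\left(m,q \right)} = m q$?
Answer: $1933$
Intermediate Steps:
$\left(\left(42 - 125\right) + 100\right) x{\left(21,6 \right)} - 209 = \left(\left(42 - 125\right) + 100\right) 21 \cdot 6 - 209 = \left(-83 + 100\right) 126 - 209 = 17 \cdot 126 - 209 = 2142 - 209 = 1933$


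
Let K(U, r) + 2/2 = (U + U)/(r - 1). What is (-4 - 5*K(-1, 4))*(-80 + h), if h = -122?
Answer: -2626/3 ≈ -875.33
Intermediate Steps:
K(U, r) = -1 + 2*U/(-1 + r) (K(U, r) = -1 + (U + U)/(r - 1) = -1 + (2*U)/(-1 + r) = -1 + 2*U/(-1 + r))
(-4 - 5*K(-1, 4))*(-80 + h) = (-4 - 5*(1 - 1*4 + 2*(-1))/(-1 + 4))*(-80 - 122) = (-4 - 5*(1 - 4 - 2)/3)*(-202) = (-4 - 5*(-5)/3)*(-202) = (-4 - 5*(-5/3))*(-202) = (-4 + 25/3)*(-202) = (13/3)*(-202) = -2626/3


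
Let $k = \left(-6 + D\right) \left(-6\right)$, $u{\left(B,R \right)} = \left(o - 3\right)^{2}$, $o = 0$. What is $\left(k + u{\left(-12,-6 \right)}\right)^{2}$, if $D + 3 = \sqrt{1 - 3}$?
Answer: $3897 - 756 i \sqrt{2} \approx 3897.0 - 1069.1 i$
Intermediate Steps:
$u{\left(B,R \right)} = 9$ ($u{\left(B,R \right)} = \left(0 - 3\right)^{2} = \left(-3\right)^{2} = 9$)
$D = -3 + i \sqrt{2}$ ($D = -3 + \sqrt{1 - 3} = -3 + \sqrt{-2} = -3 + i \sqrt{2} \approx -3.0 + 1.4142 i$)
$k = 54 - 6 i \sqrt{2}$ ($k = \left(-6 - \left(3 - i \sqrt{2}\right)\right) \left(-6\right) = \left(-9 + i \sqrt{2}\right) \left(-6\right) = 54 - 6 i \sqrt{2} \approx 54.0 - 8.4853 i$)
$\left(k + u{\left(-12,-6 \right)}\right)^{2} = \left(\left(54 - 6 i \sqrt{2}\right) + 9\right)^{2} = \left(63 - 6 i \sqrt{2}\right)^{2}$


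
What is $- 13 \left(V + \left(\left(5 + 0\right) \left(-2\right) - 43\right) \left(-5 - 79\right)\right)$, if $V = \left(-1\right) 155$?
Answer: $-55861$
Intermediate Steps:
$V = -155$
$- 13 \left(V + \left(\left(5 + 0\right) \left(-2\right) - 43\right) \left(-5 - 79\right)\right) = - 13 \left(-155 + \left(\left(5 + 0\right) \left(-2\right) - 43\right) \left(-5 - 79\right)\right) = - 13 \left(-155 + \left(5 \left(-2\right) - 43\right) \left(-84\right)\right) = - 13 \left(-155 + \left(-10 - 43\right) \left(-84\right)\right) = - 13 \left(-155 - -4452\right) = - 13 \left(-155 + 4452\right) = \left(-13\right) 4297 = -55861$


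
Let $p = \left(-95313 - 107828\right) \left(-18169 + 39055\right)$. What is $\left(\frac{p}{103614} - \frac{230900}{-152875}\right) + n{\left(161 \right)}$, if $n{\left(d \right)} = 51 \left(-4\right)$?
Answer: $- \frac{4345506205671}{105599935} \approx -41151.0$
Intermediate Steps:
$p = -4242802926$ ($p = \left(-203141\right) 20886 = -4242802926$)
$n{\left(d \right)} = -204$
$\left(\frac{p}{103614} - \frac{230900}{-152875}\right) + n{\left(161 \right)} = \left(- \frac{4242802926}{103614} - \frac{230900}{-152875}\right) - 204 = \left(\left(-4242802926\right) \frac{1}{103614} - - \frac{9236}{6115}\right) - 204 = \left(- \frac{707133821}{17269} + \frac{9236}{6115}\right) - 204 = - \frac{4323963818931}{105599935} - 204 = - \frac{4345506205671}{105599935}$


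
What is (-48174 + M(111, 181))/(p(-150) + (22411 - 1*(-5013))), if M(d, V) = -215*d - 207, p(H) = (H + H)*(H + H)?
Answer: -36123/58712 ≈ -0.61526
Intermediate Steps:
p(H) = 4*H² (p(H) = (2*H)*(2*H) = 4*H²)
M(d, V) = -207 - 215*d
(-48174 + M(111, 181))/(p(-150) + (22411 - 1*(-5013))) = (-48174 + (-207 - 215*111))/(4*(-150)² + (22411 - 1*(-5013))) = (-48174 + (-207 - 23865))/(4*22500 + (22411 + 5013)) = (-48174 - 24072)/(90000 + 27424) = -72246/117424 = -72246*1/117424 = -36123/58712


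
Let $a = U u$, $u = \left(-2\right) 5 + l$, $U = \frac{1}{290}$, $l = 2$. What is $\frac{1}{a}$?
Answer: $- \frac{145}{4} \approx -36.25$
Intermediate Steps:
$U = \frac{1}{290} \approx 0.0034483$
$u = -8$ ($u = \left(-2\right) 5 + 2 = -10 + 2 = -8$)
$a = - \frac{4}{145}$ ($a = \frac{1}{290} \left(-8\right) = - \frac{4}{145} \approx -0.027586$)
$\frac{1}{a} = \frac{1}{- \frac{4}{145}} = - \frac{145}{4}$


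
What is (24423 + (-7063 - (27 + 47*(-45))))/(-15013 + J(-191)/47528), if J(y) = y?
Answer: -924324544/713538055 ≈ -1.2954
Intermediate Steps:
(24423 + (-7063 - (27 + 47*(-45))))/(-15013 + J(-191)/47528) = (24423 + (-7063 - (27 + 47*(-45))))/(-15013 - 191/47528) = (24423 + (-7063 - (27 - 2115)))/(-15013 - 191*1/47528) = (24423 + (-7063 - 1*(-2088)))/(-15013 - 191/47528) = (24423 + (-7063 + 2088))/(-713538055/47528) = (24423 - 4975)*(-47528/713538055) = 19448*(-47528/713538055) = -924324544/713538055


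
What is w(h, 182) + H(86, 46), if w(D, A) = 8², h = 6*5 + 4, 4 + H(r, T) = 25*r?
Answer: 2210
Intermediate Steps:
H(r, T) = -4 + 25*r
h = 34 (h = 30 + 4 = 34)
w(D, A) = 64
w(h, 182) + H(86, 46) = 64 + (-4 + 25*86) = 64 + (-4 + 2150) = 64 + 2146 = 2210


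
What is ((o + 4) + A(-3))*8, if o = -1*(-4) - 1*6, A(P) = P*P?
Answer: 88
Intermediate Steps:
A(P) = P²
o = -2 (o = 4 - 6 = -2)
((o + 4) + A(-3))*8 = ((-2 + 4) + (-3)²)*8 = (2 + 9)*8 = 11*8 = 88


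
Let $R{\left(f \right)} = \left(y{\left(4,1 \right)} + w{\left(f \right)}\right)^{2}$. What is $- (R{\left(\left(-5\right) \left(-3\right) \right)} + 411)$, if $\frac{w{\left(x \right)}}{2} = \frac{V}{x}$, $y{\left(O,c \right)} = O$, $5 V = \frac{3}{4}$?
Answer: $- \frac{1067901}{2500} \approx -427.16$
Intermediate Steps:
$V = \frac{3}{20}$ ($V = \frac{3 \cdot \frac{1}{4}}{5} = \frac{1}{5} \cdot \frac{3}{4} = \frac{3}{20} \approx 0.15$)
$w{\left(x \right)} = \frac{3}{10 x}$ ($w{\left(x \right)} = 2 \frac{3}{20 x} = \frac{3}{10 x}$)
$R{\left(f \right)} = \left(4 + \frac{3}{10 f}\right)^{2}$
$- (R{\left(\left(-5\right) \left(-3\right) \right)} + 411) = - (\frac{\left(3 + 40 \left(\left(-5\right) \left(-3\right)\right)\right)^{2}}{100 \cdot 225} + 411) = - (\frac{\left(3 + 40 \cdot 15\right)^{2}}{100 \cdot 225} + 411) = - (\frac{1}{100} \cdot \frac{1}{225} \left(3 + 600\right)^{2} + 411) = - (\frac{1}{100} \cdot \frac{1}{225} \cdot 603^{2} + 411) = - (\frac{1}{100} \cdot \frac{1}{225} \cdot 363609 + 411) = - (\frac{40401}{2500} + 411) = \left(-1\right) \frac{1067901}{2500} = - \frac{1067901}{2500}$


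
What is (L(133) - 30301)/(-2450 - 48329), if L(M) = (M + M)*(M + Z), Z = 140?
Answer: -42317/50779 ≈ -0.83336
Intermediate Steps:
L(M) = 2*M*(140 + M) (L(M) = (M + M)*(M + 140) = (2*M)*(140 + M) = 2*M*(140 + M))
(L(133) - 30301)/(-2450 - 48329) = (2*133*(140 + 133) - 30301)/(-2450 - 48329) = (2*133*273 - 30301)/(-50779) = (72618 - 30301)*(-1/50779) = 42317*(-1/50779) = -42317/50779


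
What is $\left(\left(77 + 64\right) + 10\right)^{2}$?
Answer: $22801$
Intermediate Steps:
$\left(\left(77 + 64\right) + 10\right)^{2} = \left(141 + 10\right)^{2} = 151^{2} = 22801$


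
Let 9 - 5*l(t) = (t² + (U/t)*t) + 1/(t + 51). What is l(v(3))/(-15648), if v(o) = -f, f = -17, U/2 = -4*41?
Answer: -3263/5320320 ≈ -0.00061331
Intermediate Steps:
U = -328 (U = 2*(-4*41) = 2*(-164) = -328)
v(o) = 17 (v(o) = -1*(-17) = 17)
l(t) = 337/5 - t²/5 - 1/(5*(51 + t)) (l(t) = 9/5 - ((t² + (-328/t)*t) + 1/(t + 51))/5 = 9/5 - ((t² - 328) + 1/(51 + t))/5 = 9/5 - ((-328 + t²) + 1/(51 + t))/5 = 9/5 - (-328 + t² + 1/(51 + t))/5 = 9/5 + (328/5 - t²/5 - 1/(5*(51 + t))) = 337/5 - t²/5 - 1/(5*(51 + t)))
l(v(3))/(-15648) = ((17186 - 1*17³ - 51*17² + 337*17)/(5*(51 + 17)))/(-15648) = ((⅕)*(17186 - 1*4913 - 51*289 + 5729)/68)*(-1/15648) = ((⅕)*(1/68)*(17186 - 4913 - 14739 + 5729))*(-1/15648) = ((⅕)*(1/68)*3263)*(-1/15648) = (3263/340)*(-1/15648) = -3263/5320320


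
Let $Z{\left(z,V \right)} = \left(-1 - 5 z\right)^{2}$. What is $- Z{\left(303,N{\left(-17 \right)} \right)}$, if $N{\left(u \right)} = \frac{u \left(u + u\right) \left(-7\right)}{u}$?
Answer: $-2298256$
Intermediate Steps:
$N{\left(u \right)} = - 14 u$ ($N{\left(u \right)} = \frac{u 2 u \left(-7\right)}{u} = \frac{2 u^{2} \left(-7\right)}{u} = \frac{\left(-14\right) u^{2}}{u} = - 14 u$)
$- Z{\left(303,N{\left(-17 \right)} \right)} = - \left(1 + 5 \cdot 303\right)^{2} = - \left(1 + 1515\right)^{2} = - 1516^{2} = \left(-1\right) 2298256 = -2298256$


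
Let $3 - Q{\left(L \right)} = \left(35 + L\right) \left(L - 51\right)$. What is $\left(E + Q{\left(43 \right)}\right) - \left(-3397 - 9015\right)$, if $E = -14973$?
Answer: $-1934$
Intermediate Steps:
$Q{\left(L \right)} = 3 - \left(-51 + L\right) \left(35 + L\right)$ ($Q{\left(L \right)} = 3 - \left(35 + L\right) \left(L - 51\right) = 3 - \left(35 + L\right) \left(-51 + L\right) = 3 - \left(-51 + L\right) \left(35 + L\right)$)
$\left(E + Q{\left(43 \right)}\right) - \left(-3397 - 9015\right) = \left(-14973 + \left(1788 - 43^{2} + 16 \cdot 43\right)\right) - \left(-3397 - 9015\right) = \left(-14973 + \left(1788 - 1849 + 688\right)\right) - -12412 = \left(-14973 + \left(1788 - 1849 + 688\right)\right) + 12412 = \left(-14973 + 627\right) + 12412 = -14346 + 12412 = -1934$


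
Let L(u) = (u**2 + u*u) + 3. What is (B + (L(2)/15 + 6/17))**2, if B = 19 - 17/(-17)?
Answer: 28912129/65025 ≈ 444.63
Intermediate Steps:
L(u) = 3 + 2*u**2 (L(u) = (u**2 + u**2) + 3 = 2*u**2 + 3 = 3 + 2*u**2)
B = 20 (B = 19 - 17*(-1/17) = 19 + 1 = 20)
(B + (L(2)/15 + 6/17))**2 = (20 + ((3 + 2*2**2)/15 + 6/17))**2 = (20 + ((3 + 2*4)*(1/15) + 6*(1/17)))**2 = (20 + ((3 + 8)*(1/15) + 6/17))**2 = (20 + (11*(1/15) + 6/17))**2 = (20 + (11/15 + 6/17))**2 = (20 + 277/255)**2 = (5377/255)**2 = 28912129/65025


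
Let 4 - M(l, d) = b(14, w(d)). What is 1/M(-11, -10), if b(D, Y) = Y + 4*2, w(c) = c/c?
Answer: -1/5 ≈ -0.20000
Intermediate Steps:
w(c) = 1
b(D, Y) = 8 + Y (b(D, Y) = Y + 8 = 8 + Y)
M(l, d) = -5 (M(l, d) = 4 - (8 + 1) = 4 - 1*9 = 4 - 9 = -5)
1/M(-11, -10) = 1/(-5) = -1/5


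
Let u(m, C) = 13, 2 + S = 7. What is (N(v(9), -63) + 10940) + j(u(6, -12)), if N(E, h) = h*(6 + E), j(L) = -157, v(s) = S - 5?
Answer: 10405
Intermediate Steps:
S = 5 (S = -2 + 7 = 5)
v(s) = 0 (v(s) = 5 - 5 = 0)
(N(v(9), -63) + 10940) + j(u(6, -12)) = (-63*(6 + 0) + 10940) - 157 = (-63*6 + 10940) - 157 = (-378 + 10940) - 157 = 10562 - 157 = 10405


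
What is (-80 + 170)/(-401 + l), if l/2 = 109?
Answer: -30/61 ≈ -0.49180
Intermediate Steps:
l = 218 (l = 2*109 = 218)
(-80 + 170)/(-401 + l) = (-80 + 170)/(-401 + 218) = 90/(-183) = 90*(-1/183) = -30/61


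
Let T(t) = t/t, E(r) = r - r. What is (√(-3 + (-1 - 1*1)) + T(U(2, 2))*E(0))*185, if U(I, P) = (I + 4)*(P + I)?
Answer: 185*I*√5 ≈ 413.67*I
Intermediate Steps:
U(I, P) = (4 + I)*(I + P)
E(r) = 0
T(t) = 1
(√(-3 + (-1 - 1*1)) + T(U(2, 2))*E(0))*185 = (√(-3 + (-1 - 1*1)) + 1*0)*185 = (√(-3 + (-1 - 1)) + 0)*185 = (√(-3 - 2) + 0)*185 = (√(-5) + 0)*185 = (I*√5 + 0)*185 = (I*√5)*185 = 185*I*√5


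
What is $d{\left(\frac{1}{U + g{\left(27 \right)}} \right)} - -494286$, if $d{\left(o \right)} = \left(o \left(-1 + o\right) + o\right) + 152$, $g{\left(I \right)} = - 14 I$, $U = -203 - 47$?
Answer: $\frac{194998436193}{394384} \approx 4.9444 \cdot 10^{5}$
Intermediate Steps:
$U = -250$ ($U = -203 - 47 = -250$)
$d{\left(o \right)} = 152 + o + o \left(-1 + o\right)$ ($d{\left(o \right)} = \left(o + o \left(-1 + o\right)\right) + 152 = 152 + o + o \left(-1 + o\right)$)
$d{\left(\frac{1}{U + g{\left(27 \right)}} \right)} - -494286 = \left(152 + \left(\frac{1}{-250 - 378}\right)^{2}\right) - -494286 = \left(152 + \left(\frac{1}{-250 - 378}\right)^{2}\right) + 494286 = \left(152 + \left(\frac{1}{-628}\right)^{2}\right) + 494286 = \left(152 + \left(- \frac{1}{628}\right)^{2}\right) + 494286 = \left(152 + \frac{1}{394384}\right) + 494286 = \frac{59946369}{394384} + 494286 = \frac{194998436193}{394384}$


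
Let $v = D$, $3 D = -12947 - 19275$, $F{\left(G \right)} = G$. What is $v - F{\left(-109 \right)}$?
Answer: $- \frac{31895}{3} \approx -10632.0$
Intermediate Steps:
$D = - \frac{32222}{3}$ ($D = \frac{-12947 - 19275}{3} = \frac{1}{3} \left(-32222\right) = - \frac{32222}{3} \approx -10741.0$)
$v = - \frac{32222}{3} \approx -10741.0$
$v - F{\left(-109 \right)} = - \frac{32222}{3} - -109 = - \frac{32222}{3} + 109 = - \frac{31895}{3}$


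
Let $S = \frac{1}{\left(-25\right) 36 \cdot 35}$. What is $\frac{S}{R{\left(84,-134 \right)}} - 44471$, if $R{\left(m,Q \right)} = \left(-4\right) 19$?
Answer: $- \frac{106463573999}{2394000} \approx -44471.0$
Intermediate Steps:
$R{\left(m,Q \right)} = -76$
$S = - \frac{1}{31500}$ ($S = \frac{1}{\left(-900\right) 35} = \frac{1}{-31500} = - \frac{1}{31500} \approx -3.1746 \cdot 10^{-5}$)
$\frac{S}{R{\left(84,-134 \right)}} - 44471 = - \frac{1}{31500 \left(-76\right)} - 44471 = \left(- \frac{1}{31500}\right) \left(- \frac{1}{76}\right) - 44471 = \frac{1}{2394000} - 44471 = - \frac{106463573999}{2394000}$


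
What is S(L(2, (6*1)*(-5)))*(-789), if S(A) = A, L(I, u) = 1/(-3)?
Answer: 263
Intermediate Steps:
L(I, u) = -⅓
S(L(2, (6*1)*(-5)))*(-789) = -⅓*(-789) = 263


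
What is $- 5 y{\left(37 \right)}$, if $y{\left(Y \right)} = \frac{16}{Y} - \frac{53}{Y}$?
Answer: $5$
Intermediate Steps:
$y{\left(Y \right)} = - \frac{37}{Y}$
$- 5 y{\left(37 \right)} = - 5 \left(- \frac{37}{37}\right) = - 5 \left(\left(-37\right) \frac{1}{37}\right) = \left(-5\right) \left(-1\right) = 5$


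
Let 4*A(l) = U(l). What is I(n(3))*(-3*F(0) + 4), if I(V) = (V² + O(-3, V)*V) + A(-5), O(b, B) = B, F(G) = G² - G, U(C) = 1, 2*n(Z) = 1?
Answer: 3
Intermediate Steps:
n(Z) = ½ (n(Z) = (½)*1 = ½)
A(l) = ¼ (A(l) = (¼)*1 = ¼)
I(V) = ¼ + 2*V² (I(V) = (V² + V*V) + ¼ = (V² + V²) + ¼ = 2*V² + ¼ = ¼ + 2*V²)
I(n(3))*(-3*F(0) + 4) = (¼ + 2*(½)²)*(-0*(-1 + 0) + 4) = (¼ + 2*(¼))*(-0*(-1) + 4) = (¼ + ½)*(-3*0 + 4) = 3*(0 + 4)/4 = (¾)*4 = 3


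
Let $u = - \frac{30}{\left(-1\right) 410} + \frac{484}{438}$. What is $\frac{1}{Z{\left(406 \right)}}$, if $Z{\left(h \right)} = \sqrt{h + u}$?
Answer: $\frac{\sqrt{32827699887}}{3656053} \approx 0.049557$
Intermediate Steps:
$u = \frac{10579}{8979}$ ($u = - \frac{30}{-410} + 484 \cdot \frac{1}{438} = \left(-30\right) \left(- \frac{1}{410}\right) + \frac{242}{219} = \frac{3}{41} + \frac{242}{219} = \frac{10579}{8979} \approx 1.1782$)
$Z{\left(h \right)} = \sqrt{\frac{10579}{8979} + h}$ ($Z{\left(h \right)} = \sqrt{h + \frac{10579}{8979}} = \sqrt{\frac{10579}{8979} + h}$)
$\frac{1}{Z{\left(406 \right)}} = \frac{1}{\frac{1}{8979} \sqrt{94988841 + 80622441 \cdot 406}} = \frac{1}{\frac{1}{8979} \sqrt{94988841 + 32732711046}} = \frac{1}{\frac{1}{8979} \sqrt{32827699887}} = \frac{\sqrt{32827699887}}{3656053}$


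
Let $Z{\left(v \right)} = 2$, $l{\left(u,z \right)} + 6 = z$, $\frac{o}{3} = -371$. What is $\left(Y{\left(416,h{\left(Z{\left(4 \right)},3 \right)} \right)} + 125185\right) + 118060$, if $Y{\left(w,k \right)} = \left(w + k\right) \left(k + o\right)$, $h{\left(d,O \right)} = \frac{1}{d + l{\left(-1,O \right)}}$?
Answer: $-219065$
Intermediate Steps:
$o = -1113$ ($o = 3 \left(-371\right) = -1113$)
$l{\left(u,z \right)} = -6 + z$
$h{\left(d,O \right)} = \frac{1}{-6 + O + d}$ ($h{\left(d,O \right)} = \frac{1}{d + \left(-6 + O\right)} = \frac{1}{-6 + O + d}$)
$Y{\left(w,k \right)} = \left(-1113 + k\right) \left(k + w\right)$ ($Y{\left(w,k \right)} = \left(w + k\right) \left(k - 1113\right) = \left(k + w\right) \left(-1113 + k\right) = \left(-1113 + k\right) \left(k + w\right)$)
$\left(Y{\left(416,h{\left(Z{\left(4 \right)},3 \right)} \right)} + 125185\right) + 118060 = \left(\left(\left(\frac{1}{-6 + 3 + 2}\right)^{2} - \frac{1113}{-6 + 3 + 2} - 463008 + \frac{1}{-6 + 3 + 2} \cdot 416\right) + 125185\right) + 118060 = \left(\left(\left(\frac{1}{-1}\right)^{2} - \frac{1113}{-1} - 463008 + \frac{1}{-1} \cdot 416\right) + 125185\right) + 118060 = \left(\left(\left(-1\right)^{2} - -1113 - 463008 - 416\right) + 125185\right) + 118060 = \left(\left(1 + 1113 - 463008 - 416\right) + 125185\right) + 118060 = \left(-462310 + 125185\right) + 118060 = -337125 + 118060 = -219065$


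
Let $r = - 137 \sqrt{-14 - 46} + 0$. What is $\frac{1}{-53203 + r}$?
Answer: $\frac{i}{- 53203 i + 274 \sqrt{15}} \approx -1.8788 \cdot 10^{-5} + 3.7476 \cdot 10^{-7} i$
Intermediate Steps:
$r = - 274 i \sqrt{15}$ ($r = - 137 \sqrt{-60} + 0 = - 137 \cdot 2 i \sqrt{15} + 0 = - 274 i \sqrt{15} + 0 = - 274 i \sqrt{15} \approx - 1061.2 i$)
$\frac{1}{-53203 + r} = \frac{1}{-53203 - 274 i \sqrt{15}}$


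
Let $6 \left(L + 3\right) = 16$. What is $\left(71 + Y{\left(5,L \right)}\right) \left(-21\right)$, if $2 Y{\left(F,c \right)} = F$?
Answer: $- \frac{3087}{2} \approx -1543.5$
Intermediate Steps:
$L = - \frac{1}{3}$ ($L = -3 + \frac{1}{6} \cdot 16 = -3 + \frac{8}{3} = - \frac{1}{3} \approx -0.33333$)
$Y{\left(F,c \right)} = \frac{F}{2}$
$\left(71 + Y{\left(5,L \right)}\right) \left(-21\right) = \left(71 + \frac{1}{2} \cdot 5\right) \left(-21\right) = \left(71 + \frac{5}{2}\right) \left(-21\right) = \frac{147}{2} \left(-21\right) = - \frac{3087}{2}$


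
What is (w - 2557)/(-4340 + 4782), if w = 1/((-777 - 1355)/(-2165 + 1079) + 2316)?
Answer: -3218377735/556325068 ≈ -5.7851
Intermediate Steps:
w = 543/1258654 (w = 1/(-2132/(-1086) + 2316) = 1/(-2132*(-1/1086) + 2316) = 1/(1066/543 + 2316) = 1/(1258654/543) = 543/1258654 ≈ 0.00043141)
(w - 2557)/(-4340 + 4782) = (543/1258654 - 2557)/(-4340 + 4782) = -3218377735/1258654/442 = -3218377735/1258654*1/442 = -3218377735/556325068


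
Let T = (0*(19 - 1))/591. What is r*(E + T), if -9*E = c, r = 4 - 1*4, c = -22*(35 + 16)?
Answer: 0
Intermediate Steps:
c = -1122 (c = -22*51 = -1122)
r = 0 (r = 4 - 4 = 0)
T = 0 (T = (0*18)*(1/591) = 0*(1/591) = 0)
E = 374/3 (E = -⅑*(-1122) = 374/3 ≈ 124.67)
r*(E + T) = 0*(374/3 + 0) = 0*(374/3) = 0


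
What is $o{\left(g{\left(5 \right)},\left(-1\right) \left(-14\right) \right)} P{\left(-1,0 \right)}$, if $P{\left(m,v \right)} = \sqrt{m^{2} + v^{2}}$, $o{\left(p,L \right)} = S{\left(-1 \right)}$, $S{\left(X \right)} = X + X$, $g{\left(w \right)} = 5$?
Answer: $-2$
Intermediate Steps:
$S{\left(X \right)} = 2 X$
$o{\left(p,L \right)} = -2$ ($o{\left(p,L \right)} = 2 \left(-1\right) = -2$)
$o{\left(g{\left(5 \right)},\left(-1\right) \left(-14\right) \right)} P{\left(-1,0 \right)} = - 2 \sqrt{\left(-1\right)^{2} + 0^{2}} = - 2 \sqrt{1 + 0} = - 2 \sqrt{1} = \left(-2\right) 1 = -2$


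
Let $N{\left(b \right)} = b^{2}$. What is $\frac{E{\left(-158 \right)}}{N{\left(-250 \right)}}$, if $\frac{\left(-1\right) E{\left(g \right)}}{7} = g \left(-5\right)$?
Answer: $- \frac{553}{6250} \approx -0.08848$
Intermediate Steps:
$E{\left(g \right)} = 35 g$ ($E{\left(g \right)} = - 7 g \left(-5\right) = - 7 \left(- 5 g\right) = 35 g$)
$\frac{E{\left(-158 \right)}}{N{\left(-250 \right)}} = \frac{35 \left(-158\right)}{\left(-250\right)^{2}} = - \frac{5530}{62500} = \left(-5530\right) \frac{1}{62500} = - \frac{553}{6250}$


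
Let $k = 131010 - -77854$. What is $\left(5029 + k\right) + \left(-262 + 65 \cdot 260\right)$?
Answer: $230531$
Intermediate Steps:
$k = 208864$ ($k = 131010 + 77854 = 208864$)
$\left(5029 + k\right) + \left(-262 + 65 \cdot 260\right) = \left(5029 + 208864\right) + \left(-262 + 65 \cdot 260\right) = 213893 + \left(-262 + 16900\right) = 213893 + 16638 = 230531$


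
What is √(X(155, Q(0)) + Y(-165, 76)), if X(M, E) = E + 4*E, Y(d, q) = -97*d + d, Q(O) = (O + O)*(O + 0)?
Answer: 12*√110 ≈ 125.86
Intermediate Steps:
Q(O) = 2*O² (Q(O) = (2*O)*O = 2*O²)
Y(d, q) = -96*d
X(M, E) = 5*E
√(X(155, Q(0)) + Y(-165, 76)) = √(5*(2*0²) - 96*(-165)) = √(5*(2*0) + 15840) = √(5*0 + 15840) = √(0 + 15840) = √15840 = 12*√110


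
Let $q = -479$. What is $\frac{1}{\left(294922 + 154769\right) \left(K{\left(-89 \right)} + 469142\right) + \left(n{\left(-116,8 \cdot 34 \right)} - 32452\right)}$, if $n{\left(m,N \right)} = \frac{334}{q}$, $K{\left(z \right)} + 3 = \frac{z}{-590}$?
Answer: $\frac{282610}{59621559492628131} \approx 4.7401 \cdot 10^{-12}$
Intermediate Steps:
$K{\left(z \right)} = -3 - \frac{z}{590}$ ($K{\left(z \right)} = -3 + \frac{z}{-590} = -3 + z \left(- \frac{1}{590}\right) = -3 - \frac{z}{590}$)
$n{\left(m,N \right)} = - \frac{334}{479}$ ($n{\left(m,N \right)} = \frac{334}{-479} = 334 \left(- \frac{1}{479}\right) = - \frac{334}{479}$)
$\frac{1}{\left(294922 + 154769\right) \left(K{\left(-89 \right)} + 469142\right) + \left(n{\left(-116,8 \cdot 34 \right)} - 32452\right)} = \frac{1}{\left(294922 + 154769\right) \left(\left(-3 - - \frac{89}{590}\right) + 469142\right) - \frac{15544842}{479}} = \frac{1}{449691 \left(\left(-3 + \frac{89}{590}\right) + 469142\right) - \frac{15544842}{479}} = \frac{1}{449691 \left(- \frac{1681}{590} + 469142\right) - \frac{15544842}{479}} = \frac{1}{449691 \cdot \frac{276792099}{590} - \frac{15544842}{479}} = \frac{1}{\frac{124470915791409}{590} - \frac{15544842}{479}} = \frac{1}{\frac{59621559492628131}{282610}} = \frac{282610}{59621559492628131}$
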